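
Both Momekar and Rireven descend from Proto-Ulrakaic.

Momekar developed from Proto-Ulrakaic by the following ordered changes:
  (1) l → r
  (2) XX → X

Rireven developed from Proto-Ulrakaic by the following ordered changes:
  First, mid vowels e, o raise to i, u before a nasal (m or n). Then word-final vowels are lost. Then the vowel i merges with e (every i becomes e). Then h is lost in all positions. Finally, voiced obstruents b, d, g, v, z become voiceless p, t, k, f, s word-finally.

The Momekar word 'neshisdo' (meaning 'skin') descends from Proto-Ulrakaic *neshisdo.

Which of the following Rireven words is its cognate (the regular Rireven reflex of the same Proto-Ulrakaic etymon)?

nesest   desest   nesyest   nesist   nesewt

nesest

Rireven: *neshisdo
  neshisdo (rule 1 does not apply)
  neshisdo → neshisd   [apocope]
  neshisd → neshesd   [vowel merger]
  neshesd → nesesd   [h-loss]
  nesesd → nesest   [final devoicing]
  giving Rireven nesest.
The other candidates each miss or misapply at least one Rireven change.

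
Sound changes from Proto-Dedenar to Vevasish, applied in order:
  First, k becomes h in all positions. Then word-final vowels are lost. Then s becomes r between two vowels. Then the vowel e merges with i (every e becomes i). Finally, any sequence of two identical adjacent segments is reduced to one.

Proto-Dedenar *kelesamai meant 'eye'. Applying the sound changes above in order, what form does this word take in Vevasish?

hilirama

Vevasish: *kelesamai
  kelesamai → helesamai   [unconditioned shift]
  helesamai → helesama   [apocope]
  helesama → helerama   [rhotacism]
  helerama → hilirama   [vowel merger]
  hilirama (rule 5 does not apply)
  giving Vevasish hilirama.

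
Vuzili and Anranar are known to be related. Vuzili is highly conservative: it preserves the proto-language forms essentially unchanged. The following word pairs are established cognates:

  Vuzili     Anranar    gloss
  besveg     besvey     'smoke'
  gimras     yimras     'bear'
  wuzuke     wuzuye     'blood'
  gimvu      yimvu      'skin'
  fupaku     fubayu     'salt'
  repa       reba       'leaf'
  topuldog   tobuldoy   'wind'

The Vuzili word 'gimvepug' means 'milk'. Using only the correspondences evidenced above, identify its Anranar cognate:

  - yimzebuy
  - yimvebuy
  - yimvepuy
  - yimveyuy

yimvebuy

gimras ~ yimras, gimvu ~ yimvu — Vuzili g corresponds to Anranar y word-initially before a front vowel.
topuldog ~ tobuldoy — Vuzili p corresponds to Anranar b between vowels (before a back vowel).
besveg ~ besvey, topuldog ~ tobuldoy — Vuzili g corresponds to Anranar y word-finally.
Applying these to Vuzili 'gimvepug':
  gimvepug → yimvepug   (g→y word-initially before a front vowel)
  yimvepug → yimvebug   (p→b between vowels (before a back vowel))
  yimvebug → yimvebuy   (g→y word-finally)
So the Anranar cognate is 'yimvebuy'.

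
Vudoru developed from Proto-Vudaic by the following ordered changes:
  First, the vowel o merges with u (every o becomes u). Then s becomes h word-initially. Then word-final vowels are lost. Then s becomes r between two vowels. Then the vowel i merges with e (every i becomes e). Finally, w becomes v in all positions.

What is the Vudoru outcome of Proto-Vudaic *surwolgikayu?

hurvulgekay

Vudoru: start from *surwolgikayu.
  rule 1 (vowel merger): surwolgikayu → surwulgikayu
  rule 2 (debuccalisation): surwulgikayu → hurwulgikayu
  rule 3 (apocope): hurwulgikayu → hurwulgikay
  rule 4: no change — hurwulgikay
  rule 5 (vowel merger): hurwulgikay → hurwulgekay
  rule 6 (unconditioned shift): hurwulgekay → hurvulgekay
  ⇒ Vudoru hurvulgekay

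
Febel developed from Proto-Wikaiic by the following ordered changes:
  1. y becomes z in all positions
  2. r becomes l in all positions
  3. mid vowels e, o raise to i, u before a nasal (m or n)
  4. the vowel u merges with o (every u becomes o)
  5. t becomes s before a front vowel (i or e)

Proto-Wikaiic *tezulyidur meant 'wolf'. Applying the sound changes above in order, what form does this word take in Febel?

Febel: *tezulyidur > tezulzidur > tezulzidul > tezolzidol > sezolzidol  (by unconditioned shift, unconditioned shift, vowel merger, palatalisation)

sezolzidol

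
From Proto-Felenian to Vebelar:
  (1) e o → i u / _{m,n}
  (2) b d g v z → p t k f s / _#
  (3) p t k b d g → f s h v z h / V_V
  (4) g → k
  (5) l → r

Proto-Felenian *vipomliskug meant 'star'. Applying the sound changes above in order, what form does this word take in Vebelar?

Vebelar: *vipomliskug
  vipomliskug → vipumliskug   [pre-nasal raising]
  vipumliskug → vipumliskuk   [final devoicing]
  vipumliskuk → vifumliskuk   [intervocalic lenition]
  vifumliskuk (rule 4 does not apply)
  vifumliskuk → vifumriskuk   [unconditioned shift]
  giving Vebelar vifumriskuk.

vifumriskuk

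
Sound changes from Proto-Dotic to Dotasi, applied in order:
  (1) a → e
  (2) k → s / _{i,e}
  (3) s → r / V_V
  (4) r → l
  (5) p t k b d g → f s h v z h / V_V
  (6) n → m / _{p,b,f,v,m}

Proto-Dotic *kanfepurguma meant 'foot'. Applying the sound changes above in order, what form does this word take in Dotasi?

semfefulgume

Dotasi: start from *kanfepurguma.
  rule 1 (vowel merger): kanfepurguma → kenfepurgume
  rule 2 (palatalisation): kenfepurgume → senfepurgume
  rule 3: no change — senfepurgume
  rule 4 (unconditioned shift): senfepurgume → senfepulgume
  rule 5 (intervocalic lenition): senfepulgume → senfefulgume
  rule 6 (nasal place assimilation): senfefulgume → semfefulgume
  ⇒ Dotasi semfefulgume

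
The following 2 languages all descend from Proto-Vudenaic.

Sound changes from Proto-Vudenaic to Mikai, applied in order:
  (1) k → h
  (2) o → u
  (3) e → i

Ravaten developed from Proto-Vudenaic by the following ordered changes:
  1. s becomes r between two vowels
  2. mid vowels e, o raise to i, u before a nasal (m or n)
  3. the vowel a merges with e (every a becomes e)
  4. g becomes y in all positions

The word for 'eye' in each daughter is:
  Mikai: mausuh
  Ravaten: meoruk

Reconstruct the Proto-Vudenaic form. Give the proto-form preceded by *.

Position 2: Mikai has a, Ravaten has e. Mikai preserves a here (none of its changes turn any other segment into a), so the proto-segment is *a.
Position 3: Mikai has u, Ravaten has o. Ravaten preserves o here (none of its changes turn any other segment into o), so the proto-segment is *o.
This points to *maosuk. Verify forward in each daughter:
Mikai: start from *maosuk.
  rule 1 (unconditioned shift): maosuk → maosuh
  rule 2 (vowel merger): maosuh → mausuh
  rule 3: no change — mausuh
  ⇒ Mikai mausuh
Ravaten: *maosuk > maoruk > meoruk  (by rhotacism, vowel merger)
Only *maosuk yields all of Mikai mausuh, Ravaten meoruk.

*maosuk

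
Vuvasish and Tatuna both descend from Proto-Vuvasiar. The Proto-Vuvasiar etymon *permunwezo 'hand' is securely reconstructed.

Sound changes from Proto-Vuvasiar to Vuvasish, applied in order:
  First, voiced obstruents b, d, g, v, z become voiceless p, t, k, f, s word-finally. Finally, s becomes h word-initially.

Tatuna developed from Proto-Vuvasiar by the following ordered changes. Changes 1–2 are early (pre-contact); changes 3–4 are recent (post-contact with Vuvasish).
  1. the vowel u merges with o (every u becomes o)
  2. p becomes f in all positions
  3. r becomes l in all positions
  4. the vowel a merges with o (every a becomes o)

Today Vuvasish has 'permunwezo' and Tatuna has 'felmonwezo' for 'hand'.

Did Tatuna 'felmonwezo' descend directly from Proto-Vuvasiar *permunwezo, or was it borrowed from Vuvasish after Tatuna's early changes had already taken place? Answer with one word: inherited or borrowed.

If inherited, *permunwezo would pass through all of Tatuna's changes:
Tatuna: *permunwezo
  permunwezo → permonwezo   [vowel merger]
  permonwezo → fermonwezo   [unconditioned shift]
  fermonwezo → felmonwezo   [unconditioned shift]
  felmonwezo (rule 4 does not apply)
  giving Tatuna felmonwezo.
If borrowed from Vuvasish 'permunwezo' after the early changes, it would undergo only the recent ones:
  rule 3 (unconditioned shift): permunwezo → pelmunwezo
  rule 4 (vowel merger): no change (pelmunwezo)
  ⇒ as a loan: pelmunwezo
Tatuna 'felmonwezo' matches the inherited outcome exactly, so it is an inherited cognate, not a loan.

inherited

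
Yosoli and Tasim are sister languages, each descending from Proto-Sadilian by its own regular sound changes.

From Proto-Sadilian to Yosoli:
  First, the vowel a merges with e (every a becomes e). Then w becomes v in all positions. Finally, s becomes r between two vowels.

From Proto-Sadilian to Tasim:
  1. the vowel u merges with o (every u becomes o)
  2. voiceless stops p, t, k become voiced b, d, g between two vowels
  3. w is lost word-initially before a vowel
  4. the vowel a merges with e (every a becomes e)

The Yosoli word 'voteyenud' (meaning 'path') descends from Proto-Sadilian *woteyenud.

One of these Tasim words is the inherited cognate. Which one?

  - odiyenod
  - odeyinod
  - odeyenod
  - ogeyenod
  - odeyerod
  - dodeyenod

Tasim: start from *woteyenud.
  rule 1 (vowel merger): woteyenud → woteyenod
  rule 2 (intervocalic voicing): woteyenod → wodeyenod
  rule 3 (glide loss): wodeyenod → odeyenod
  rule 4: no change — odeyenod
  ⇒ Tasim odeyenod

odeyenod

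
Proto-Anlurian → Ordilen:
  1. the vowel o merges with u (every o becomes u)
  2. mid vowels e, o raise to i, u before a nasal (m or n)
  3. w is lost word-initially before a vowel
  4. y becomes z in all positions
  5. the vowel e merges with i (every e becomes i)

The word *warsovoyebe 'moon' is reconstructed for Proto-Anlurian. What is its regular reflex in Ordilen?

arsuvuzibi

Ordilen: start from *warsovoyebe.
  rule 1 (vowel merger): warsovoyebe → warsuvuyebe
  rule 2: no change — warsuvuyebe
  rule 3 (glide loss): warsuvuyebe → arsuvuyebe
  rule 4 (unconditioned shift): arsuvuyebe → arsuvuzebe
  rule 5 (vowel merger): arsuvuzebe → arsuvuzibi
  ⇒ Ordilen arsuvuzibi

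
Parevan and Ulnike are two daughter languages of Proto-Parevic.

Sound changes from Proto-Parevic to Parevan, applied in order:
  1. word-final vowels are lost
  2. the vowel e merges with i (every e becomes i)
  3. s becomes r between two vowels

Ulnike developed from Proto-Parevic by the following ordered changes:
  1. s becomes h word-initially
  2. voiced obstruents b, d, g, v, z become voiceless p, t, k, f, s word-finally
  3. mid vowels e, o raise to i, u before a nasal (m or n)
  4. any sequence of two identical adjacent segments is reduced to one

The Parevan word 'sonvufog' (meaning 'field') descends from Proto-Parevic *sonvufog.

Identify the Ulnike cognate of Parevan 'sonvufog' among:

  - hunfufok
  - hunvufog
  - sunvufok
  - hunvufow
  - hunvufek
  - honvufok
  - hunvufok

hunvufok

Ulnike: *sonvufog
  sonvufog → honvufog   [debuccalisation]
  honvufog → honvufok   [final devoicing]
  honvufok → hunvufok   [pre-nasal raising]
  hunvufok (rule 4 does not apply)
  giving Ulnike hunvufok.
Only 'hunvufok' matches the regular Ulnike development of *sonvufog.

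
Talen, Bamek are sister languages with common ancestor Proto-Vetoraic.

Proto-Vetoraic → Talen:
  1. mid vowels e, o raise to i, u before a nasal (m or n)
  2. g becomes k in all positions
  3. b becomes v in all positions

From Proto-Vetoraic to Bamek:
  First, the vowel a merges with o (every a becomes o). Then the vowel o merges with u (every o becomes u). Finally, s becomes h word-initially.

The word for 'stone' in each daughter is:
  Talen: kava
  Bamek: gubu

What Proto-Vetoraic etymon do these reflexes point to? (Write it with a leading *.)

*gaba

Position 2: Talen has a, Bamek has u. Talen preserves a here (none of its changes turn any other segment into a), so the proto-segment is *a.
Position 1: Talen has k, Bamek has g. Bamek preserves g here (none of its changes turn any other segment into g), so the proto-segment is *g.
Position 3: Talen has v, Bamek has b. Bamek preserves b here (none of its changes turn any other segment into b), so the proto-segment is *b.
Verify the candidate proto-form against each daughter:
Talen: *gaba > kaba > kava  (by unconditioned shift, unconditioned shift)
Bamek: *gaba > gobo > gubu  (by vowel merger, vowel merger)
Only *gaba yields all of Talen kava, Bamek gubu.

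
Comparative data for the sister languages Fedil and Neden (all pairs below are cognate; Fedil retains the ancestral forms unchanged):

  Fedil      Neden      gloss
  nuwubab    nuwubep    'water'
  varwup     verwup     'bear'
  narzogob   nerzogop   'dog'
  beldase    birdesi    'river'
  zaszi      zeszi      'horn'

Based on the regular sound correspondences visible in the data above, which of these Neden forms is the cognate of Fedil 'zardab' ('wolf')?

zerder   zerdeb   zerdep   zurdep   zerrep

varwup ~ verwup, narzogob ~ nerzogop — Fedil a corresponds to Neden e after a consonant, before r.
nuwubab ~ nuwubep — Fedil a corresponds to Neden e after a consonant, before a labial obstruent.
nuwubab ~ nuwubep, narzogob ~ nerzogop — Fedil b corresponds to Neden p word-finally.
Applying these to Fedil 'zardab':
  zardab → zerdab   (a→e after a consonant, before r)
  zerdab → zerdeb   (a→e after a consonant, before a labial obstruent)
  zerdeb → zerdep   (b→p word-finally)
So the Neden cognate is 'zerdep'.

zerdep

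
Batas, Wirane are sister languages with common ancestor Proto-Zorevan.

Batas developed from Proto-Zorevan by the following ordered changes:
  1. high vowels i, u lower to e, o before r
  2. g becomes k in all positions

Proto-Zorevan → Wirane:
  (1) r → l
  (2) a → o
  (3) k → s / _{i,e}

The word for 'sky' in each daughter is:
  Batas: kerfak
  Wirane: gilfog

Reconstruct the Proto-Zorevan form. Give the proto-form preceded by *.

*girfag

Position 1: Batas has k, Wirane has g. Wirane preserves g here (none of its changes turn any other segment into g), so the proto-segment is *g.
Position 5: Batas has a, Wirane has o. Batas preserves a here (none of its changes turn any other segment into a), so the proto-segment is *a.
Position 6: Batas has k, Wirane has g. Wirane preserves g here (none of its changes turn any other segment into g), so the proto-segment is *g.
This points to *girfag. Verify forward in each daughter:
Batas: *girfag
  girfag → gerfag   [pre-rhotic lowering]
  gerfag → kerfak   [unconditioned shift]
  giving Batas kerfak.
Wirane: *girfag > gilfag > gilfog  (by unconditioned shift, vowel merger)
No other proto-form is consistent with every reflex, so the reconstruction is *girfag.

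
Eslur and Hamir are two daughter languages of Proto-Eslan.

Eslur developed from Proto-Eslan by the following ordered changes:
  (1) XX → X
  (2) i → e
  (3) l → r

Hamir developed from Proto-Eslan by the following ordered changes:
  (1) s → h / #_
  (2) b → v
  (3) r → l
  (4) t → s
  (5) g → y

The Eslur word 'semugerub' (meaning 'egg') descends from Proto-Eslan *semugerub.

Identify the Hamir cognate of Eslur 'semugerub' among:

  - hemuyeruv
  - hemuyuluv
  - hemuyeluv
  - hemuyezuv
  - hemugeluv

hemuyeluv

Hamir: *semugerub > hemugerub > hemugeruv > hemugeluv > hemuyeluv  (by debuccalisation, unconditioned shift, unconditioned shift, unconditioned shift)
Among the options, 'hemuyeluv' alone shows every Hamir change applied in order.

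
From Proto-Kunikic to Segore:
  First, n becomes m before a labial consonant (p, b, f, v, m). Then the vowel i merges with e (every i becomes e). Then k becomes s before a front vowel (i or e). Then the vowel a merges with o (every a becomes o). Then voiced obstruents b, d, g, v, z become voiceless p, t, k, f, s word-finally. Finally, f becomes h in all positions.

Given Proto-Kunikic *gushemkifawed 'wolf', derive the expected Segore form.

Segore: start from *gushemkifawed.
  rule 1: no change — gushemkifawed
  rule 2 (vowel merger): gushemkifawed → gushemkefawed
  rule 3 (palatalisation): gushemkefawed → gushemsefawed
  rule 4 (vowel merger): gushemsefawed → gushemsefowed
  rule 5 (final devoicing): gushemsefowed → gushemsefowet
  rule 6 (unconditioned shift): gushemsefowet → gushemsehowet
  ⇒ Segore gushemsehowet

gushemsehowet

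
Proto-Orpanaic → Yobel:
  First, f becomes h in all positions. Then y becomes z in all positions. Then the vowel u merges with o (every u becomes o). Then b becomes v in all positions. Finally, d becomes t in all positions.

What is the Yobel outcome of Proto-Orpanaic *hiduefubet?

Yobel: *hiduefubet > hiduehubet > hidoehobet > hidoehovet > hitoehovet  (by unconditioned shift, vowel merger, unconditioned shift, unconditioned shift)

hitoehovet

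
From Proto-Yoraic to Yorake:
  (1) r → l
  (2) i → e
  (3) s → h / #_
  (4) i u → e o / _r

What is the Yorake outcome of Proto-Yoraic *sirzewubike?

helzewubeke

Yorake: *sirzewubike > silzewubike > selzewubeke > helzewubeke  (by unconditioned shift, vowel merger, debuccalisation)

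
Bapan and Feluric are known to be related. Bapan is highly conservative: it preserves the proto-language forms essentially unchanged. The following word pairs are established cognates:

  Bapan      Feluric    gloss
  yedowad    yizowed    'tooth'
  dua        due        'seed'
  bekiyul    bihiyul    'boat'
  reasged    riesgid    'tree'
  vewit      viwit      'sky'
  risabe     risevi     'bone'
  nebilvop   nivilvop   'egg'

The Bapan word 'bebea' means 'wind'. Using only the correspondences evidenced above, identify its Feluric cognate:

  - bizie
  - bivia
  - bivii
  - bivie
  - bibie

bivie

nebilvop ~ nivilvop — Bapan e corresponds to Feluric i after a consonant, before a labial obstruent.
risabe ~ risevi — Bapan b corresponds to Feluric v between vowels (before a front vowel).
reasged ~ riesgid — Bapan e corresponds to Feluric i after a consonant, before a back vowel.
dua ~ due — Bapan a corresponds to Feluric e word-finally.
Applying these to Bapan 'bebea':
  bebea → bibea   (e→i after a consonant, before a labial obstruent)
  bibea → bivea   (b→v between vowels (before a front vowel))
  bivea → bivia   (e→i after a consonant, before a back vowel)
  bivia → bivie   (a→e word-finally)
So the Feluric cognate is 'bivie'.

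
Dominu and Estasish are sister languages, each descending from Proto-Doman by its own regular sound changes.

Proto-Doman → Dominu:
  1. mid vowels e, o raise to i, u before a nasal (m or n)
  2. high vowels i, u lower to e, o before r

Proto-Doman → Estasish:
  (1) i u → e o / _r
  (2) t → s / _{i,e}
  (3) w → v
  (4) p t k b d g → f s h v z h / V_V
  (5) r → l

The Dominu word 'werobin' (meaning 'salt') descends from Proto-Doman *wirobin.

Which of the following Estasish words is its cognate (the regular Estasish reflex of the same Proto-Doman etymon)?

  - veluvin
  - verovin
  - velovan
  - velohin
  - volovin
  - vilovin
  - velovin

Estasish: start from *wirobin.
  rule 1 (pre-rhotic lowering): wirobin → werobin
  rule 2: no change — werobin
  rule 3 (unconditioned shift): werobin → verobin
  rule 4 (intervocalic lenition): verobin → verovin
  rule 5 (unconditioned shift): verovin → velovin
  ⇒ Estasish velovin
The other candidates each miss or misapply at least one Estasish change.

velovin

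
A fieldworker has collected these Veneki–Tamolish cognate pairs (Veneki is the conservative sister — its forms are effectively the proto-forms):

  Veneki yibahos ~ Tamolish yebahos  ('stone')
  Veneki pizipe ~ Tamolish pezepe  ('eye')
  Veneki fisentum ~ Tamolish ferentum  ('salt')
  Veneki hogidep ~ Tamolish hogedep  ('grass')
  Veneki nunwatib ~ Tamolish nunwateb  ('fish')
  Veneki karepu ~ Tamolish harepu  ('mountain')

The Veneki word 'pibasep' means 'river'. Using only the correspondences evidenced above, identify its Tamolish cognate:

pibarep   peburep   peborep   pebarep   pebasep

yibahos ~ yebahos, nunwatib ~ nunwateb — Veneki i corresponds to Tamolish e after a consonant, before a labial obstruent.
fisentum ~ ferentum — Veneki s corresponds to Tamolish r between vowels (before a front vowel).
Applying these to Veneki 'pibasep':
  pibasep → pebasep   (i→e after a consonant, before a labial obstruent)
  pebasep → pebarep   (s→r between vowels (before a front vowel))
So the Tamolish cognate is 'pebarep'.

pebarep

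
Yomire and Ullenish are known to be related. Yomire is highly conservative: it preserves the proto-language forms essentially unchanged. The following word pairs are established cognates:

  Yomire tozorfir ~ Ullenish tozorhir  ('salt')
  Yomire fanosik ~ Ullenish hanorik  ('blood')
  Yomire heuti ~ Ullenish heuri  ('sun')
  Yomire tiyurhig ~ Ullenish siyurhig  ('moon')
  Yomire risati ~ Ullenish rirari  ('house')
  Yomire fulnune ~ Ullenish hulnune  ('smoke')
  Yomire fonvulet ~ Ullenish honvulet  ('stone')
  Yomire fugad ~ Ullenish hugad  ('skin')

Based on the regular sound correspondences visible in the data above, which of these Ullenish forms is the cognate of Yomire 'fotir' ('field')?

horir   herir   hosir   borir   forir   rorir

horir

fonvulet ~ honvulet — Yomire f corresponds to Ullenish h word-initially before a back vowel.
heuti ~ heuri, risati ~ rirari — Yomire t corresponds to Ullenish r between vowels (before a front vowel).
Applying these to Yomire 'fotir':
  fotir → hotir   (f→h word-initially before a back vowel)
  hotir → horir   (t→r between vowels (before a front vowel))
So the Ullenish cognate is 'horir'.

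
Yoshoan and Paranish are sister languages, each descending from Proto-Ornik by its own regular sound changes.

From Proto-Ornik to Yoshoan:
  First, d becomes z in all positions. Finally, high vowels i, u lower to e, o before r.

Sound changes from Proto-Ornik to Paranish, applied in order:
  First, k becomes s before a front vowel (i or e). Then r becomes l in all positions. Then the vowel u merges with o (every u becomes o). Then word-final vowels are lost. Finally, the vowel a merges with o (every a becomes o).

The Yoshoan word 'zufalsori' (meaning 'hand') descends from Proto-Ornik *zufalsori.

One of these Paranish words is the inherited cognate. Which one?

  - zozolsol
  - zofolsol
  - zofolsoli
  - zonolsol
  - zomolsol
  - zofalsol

zofolsol

Paranish: *zufalsori
  zufalsori (rule 1 does not apply)
  zufalsori → zufalsoli   [unconditioned shift]
  zufalsoli → zofalsoli   [vowel merger]
  zofalsoli → zofalsol   [apocope]
  zofalsol → zofolsol   [vowel merger]
  giving Paranish zofolsol.
Among the options, 'zofolsol' alone shows every Paranish change applied in order.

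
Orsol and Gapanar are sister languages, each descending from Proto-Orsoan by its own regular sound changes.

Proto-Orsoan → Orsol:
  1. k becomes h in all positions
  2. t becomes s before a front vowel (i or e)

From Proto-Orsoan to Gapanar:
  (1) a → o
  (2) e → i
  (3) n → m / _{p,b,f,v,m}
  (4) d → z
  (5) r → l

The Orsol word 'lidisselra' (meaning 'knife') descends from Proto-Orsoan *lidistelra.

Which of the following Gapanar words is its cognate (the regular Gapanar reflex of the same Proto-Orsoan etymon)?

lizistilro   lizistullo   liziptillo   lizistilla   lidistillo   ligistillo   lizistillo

Gapanar: *lidistelra > lidistelro > lidistilro > lizistilro > lizistillo  (by vowel merger, vowel merger, unconditioned shift, unconditioned shift)
Only 'lizistillo' matches the regular Gapanar development of *lidistelra.

lizistillo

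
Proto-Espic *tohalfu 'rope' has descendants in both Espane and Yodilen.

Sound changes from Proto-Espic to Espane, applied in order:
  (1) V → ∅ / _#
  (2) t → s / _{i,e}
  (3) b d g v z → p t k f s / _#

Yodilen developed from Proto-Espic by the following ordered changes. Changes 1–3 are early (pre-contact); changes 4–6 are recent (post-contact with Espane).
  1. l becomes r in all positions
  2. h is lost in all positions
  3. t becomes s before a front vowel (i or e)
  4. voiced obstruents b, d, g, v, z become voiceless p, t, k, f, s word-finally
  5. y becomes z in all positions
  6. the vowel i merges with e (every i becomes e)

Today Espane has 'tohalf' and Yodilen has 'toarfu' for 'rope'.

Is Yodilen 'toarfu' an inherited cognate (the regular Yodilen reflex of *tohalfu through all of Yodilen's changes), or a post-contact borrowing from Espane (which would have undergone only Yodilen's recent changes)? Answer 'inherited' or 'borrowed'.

inherited

If inherited, *tohalfu would pass through all of Yodilen's changes:
Yodilen: start from *tohalfu.
  rule 1 (unconditioned shift): tohalfu → toharfu
  rule 2 (h-loss): toharfu → toarfu
  rule 3: no change — toarfu
  rule 4: no change — toarfu
  rule 5: no change — toarfu
  rule 6: no change — toarfu
  ⇒ Yodilen toarfu
If borrowed from Espane 'tohalf' after the early changes, it would undergo only the recent ones:
  rule 4 (final devoicing): no change (tohalf)
  rule 5 (unconditioned shift): no change (tohalf)
  rule 6 (vowel merger): no change (tohalf)
  ⇒ as a loan: tohalf
Yodilen 'toarfu' matches the inherited outcome exactly, so it is an inherited cognate, not a loan.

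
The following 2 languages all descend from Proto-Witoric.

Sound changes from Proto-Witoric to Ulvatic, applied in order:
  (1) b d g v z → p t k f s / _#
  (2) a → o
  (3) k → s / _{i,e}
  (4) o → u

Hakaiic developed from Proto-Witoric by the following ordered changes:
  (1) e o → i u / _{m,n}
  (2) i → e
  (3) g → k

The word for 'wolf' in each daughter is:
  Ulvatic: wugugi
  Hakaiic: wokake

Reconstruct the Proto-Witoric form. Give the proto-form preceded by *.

*wogagi

Position 5: Ulvatic has g, Hakaiic has k. Ulvatic preserves g here (none of its changes turn any other segment into g), so the proto-segment is *g.
Position 2: Ulvatic has u, Hakaiic has o. Hakaiic preserves o here (none of its changes turn any other segment into o), so the proto-segment is *o.
Position 3: Ulvatic has g, Hakaiic has k. Ulvatic preserves g here (none of its changes turn any other segment into g), so the proto-segment is *g.
This points to *wogagi. Verify forward in each daughter:
Ulvatic: start from *wogagi.
  rule 1: no change — wogagi
  rule 2 (vowel merger): wogagi → wogogi
  rule 3: no change — wogogi
  rule 4 (vowel merger): wogogi → wugugi
  ⇒ Ulvatic wugugi
Hakaiic: start from *wogagi.
  rule 1: no change — wogagi
  rule 2 (vowel merger): wogagi → wogage
  rule 3 (unconditioned shift): wogage → wokake
  ⇒ Hakaiic wokake
Only *wogagi yields all of Ulvatic wugugi, Hakaiic wokake.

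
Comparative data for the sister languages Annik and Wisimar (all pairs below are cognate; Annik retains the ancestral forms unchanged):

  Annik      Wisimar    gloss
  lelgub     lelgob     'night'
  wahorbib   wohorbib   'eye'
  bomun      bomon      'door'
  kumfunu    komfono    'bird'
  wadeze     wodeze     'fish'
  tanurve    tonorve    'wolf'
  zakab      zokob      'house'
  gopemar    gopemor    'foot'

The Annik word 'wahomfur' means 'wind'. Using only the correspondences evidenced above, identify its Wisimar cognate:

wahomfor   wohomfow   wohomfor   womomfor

wahorbib ~ wohorbib, wadeze ~ wodeze — Annik a corresponds to Wisimar o after a consonant, before a consonant other than r, m, n, p, b, f, v.
tanurve ~ tonorve — Annik u corresponds to Wisimar o after a consonant, before r.
Applying these to Annik 'wahomfur':
  wahomfur → wohomfur   (a→o after a consonant, before a consonant other than r, m, n, p, b, f, v)
  wohomfur → wohomfor   (u→o after a consonant, before r)
So the Wisimar cognate is 'wohomfor'.

wohomfor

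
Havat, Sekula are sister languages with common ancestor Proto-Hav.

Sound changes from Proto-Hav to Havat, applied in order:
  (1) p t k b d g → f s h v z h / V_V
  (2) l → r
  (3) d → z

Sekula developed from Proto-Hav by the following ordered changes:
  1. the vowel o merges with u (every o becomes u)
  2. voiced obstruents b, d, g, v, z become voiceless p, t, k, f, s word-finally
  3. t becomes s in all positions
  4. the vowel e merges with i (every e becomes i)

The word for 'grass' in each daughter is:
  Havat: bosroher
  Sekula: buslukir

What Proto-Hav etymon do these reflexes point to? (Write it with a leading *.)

Position 2: Havat has o, Sekula has u. Havat preserves o here (none of its changes turn any other segment into o), so the proto-segment is *o.
Position 5: Havat has o, Sekula has u. Havat preserves o here (none of its changes turn any other segment into o), so the proto-segment is *o.
This points to *bosloker. Verify forward in each daughter:
Havat: start from *bosloker.
  rule 1 (intervocalic lenition): bosloker → bosloher
  rule 2 (unconditioned shift): bosloher → bosroher
  rule 3: no change — bosroher
  ⇒ Havat bosroher
Sekula: *bosloker
  bosloker → busluker   [vowel merger]
  busluker (rule 2 does not apply)
  busluker (rule 3 does not apply)
  busluker → buslukir   [vowel merger]
  giving Sekula buslukir.
*bosloker is the unique common source.

*bosloker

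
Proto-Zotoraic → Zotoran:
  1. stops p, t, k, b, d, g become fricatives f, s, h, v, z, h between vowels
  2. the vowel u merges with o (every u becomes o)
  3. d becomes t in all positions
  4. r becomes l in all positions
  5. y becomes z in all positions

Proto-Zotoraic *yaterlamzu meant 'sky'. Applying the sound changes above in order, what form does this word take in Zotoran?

Zotoran: *yaterlamzu
  yaterlamzu → yaserlamzu   [intervocalic lenition]
  yaserlamzu → yaserlamzo   [vowel merger]
  yaserlamzo (rule 3 does not apply)
  yaserlamzo → yasellamzo   [unconditioned shift]
  yasellamzo → zasellamzo   [unconditioned shift]
  giving Zotoran zasellamzo.

zasellamzo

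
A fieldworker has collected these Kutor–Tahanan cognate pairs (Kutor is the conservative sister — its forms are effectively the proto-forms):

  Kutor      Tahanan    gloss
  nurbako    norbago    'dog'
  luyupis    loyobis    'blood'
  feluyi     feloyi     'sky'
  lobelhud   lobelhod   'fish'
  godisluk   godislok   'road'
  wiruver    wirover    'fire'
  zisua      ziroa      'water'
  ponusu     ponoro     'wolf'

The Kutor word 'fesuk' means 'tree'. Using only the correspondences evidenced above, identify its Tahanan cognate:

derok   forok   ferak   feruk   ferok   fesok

zisua ~ ziroa, ponusu ~ ponoro — Kutor s corresponds to Tahanan r between vowels (before a back vowel).
luyupis ~ loyobis, feluyi ~ feloyi — Kutor u corresponds to Tahanan o after a consonant, before a consonant other than r, m, n, p, b, f, v.
Applying these to Kutor 'fesuk':
  fesuk → feruk   (s→r between vowels (before a back vowel))
  feruk → ferok   (u→o after a consonant, before a consonant other than r, m, n, p, b, f, v)
So the Tahanan cognate is 'ferok'.

ferok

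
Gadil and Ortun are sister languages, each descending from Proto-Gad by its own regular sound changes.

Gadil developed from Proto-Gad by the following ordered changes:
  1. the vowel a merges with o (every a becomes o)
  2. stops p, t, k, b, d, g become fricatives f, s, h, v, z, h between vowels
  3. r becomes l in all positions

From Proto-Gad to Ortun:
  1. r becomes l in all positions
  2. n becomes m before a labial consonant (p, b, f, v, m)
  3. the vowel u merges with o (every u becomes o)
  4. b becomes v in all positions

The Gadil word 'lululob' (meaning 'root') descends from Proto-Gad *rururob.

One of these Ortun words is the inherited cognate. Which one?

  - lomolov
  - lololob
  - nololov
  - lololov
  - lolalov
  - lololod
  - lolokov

Ortun: *rururob
  rururob → lululob   [unconditioned shift]
  lululob (rule 2 does not apply)
  lululob → lololob   [vowel merger]
  lololob → lololov   [unconditioned shift]
  giving Ortun lololov.
The other candidates each miss or misapply at least one Ortun change.

lololov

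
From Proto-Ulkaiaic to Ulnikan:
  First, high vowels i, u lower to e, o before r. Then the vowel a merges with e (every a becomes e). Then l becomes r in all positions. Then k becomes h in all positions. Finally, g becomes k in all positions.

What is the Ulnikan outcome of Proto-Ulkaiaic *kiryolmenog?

Ulnikan: *kiryolmenog > keryolmenog > keryormenog > heryormenog > heryormenok  (by pre-rhotic lowering, unconditioned shift, unconditioned shift, unconditioned shift)

heryormenok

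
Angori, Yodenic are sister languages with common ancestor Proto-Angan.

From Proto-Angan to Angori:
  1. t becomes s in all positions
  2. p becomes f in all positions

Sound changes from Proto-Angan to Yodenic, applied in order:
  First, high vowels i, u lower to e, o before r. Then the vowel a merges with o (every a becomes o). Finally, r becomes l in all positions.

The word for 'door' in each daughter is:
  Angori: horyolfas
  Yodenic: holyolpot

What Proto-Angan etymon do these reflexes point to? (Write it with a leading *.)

Position 7: Angori has f, Yodenic has p. Yodenic preserves p here (none of its changes turn any other segment into p), so the proto-segment is *p.
Position 9: Angori has s, Yodenic has t. Yodenic preserves t here (none of its changes turn any other segment into t), so the proto-segment is *t.
This points to *horyolpat. Verify forward in each daughter:
Angori: *horyolpat
  horyolpat → horyolpas   [unconditioned shift]
  horyolpas → horyolfas   [unconditioned shift]
  giving Angori horyolfas.
Yodenic: start from *horyolpat.
  rule 1: no change — horyolpat
  rule 2 (vowel merger): horyolpat → horyolpot
  rule 3 (unconditioned shift): horyolpot → holyolpot
  ⇒ Yodenic holyolpot
Only *horyolpat yields all of Angori horyolfas, Yodenic holyolpot.

*horyolpat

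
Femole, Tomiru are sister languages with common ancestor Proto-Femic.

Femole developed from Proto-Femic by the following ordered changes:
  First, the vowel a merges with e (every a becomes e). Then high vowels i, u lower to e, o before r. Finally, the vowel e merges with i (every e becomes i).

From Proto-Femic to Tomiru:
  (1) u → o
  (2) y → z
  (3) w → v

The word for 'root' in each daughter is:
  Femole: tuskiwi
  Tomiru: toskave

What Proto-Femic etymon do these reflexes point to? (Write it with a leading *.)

*tuskawe

Position 6: Femole has w, Tomiru has v. Femole preserves w here (none of its changes turn any other segment into w), so the proto-segment is *w.
Position 7: Femole has i, Tomiru has e. Tomiru preserves e here (none of its changes turn any other segment into e), so the proto-segment is *e.
This points to *tuskawe. Verify forward in each daughter:
Femole: start from *tuskawe.
  rule 1 (vowel merger): tuskawe → tuskewe
  rule 2: no change — tuskewe
  rule 3 (vowel merger): tuskewe → tuskiwi
  ⇒ Femole tuskiwi
Tomiru: *tuskawe
  tuskawe → toskawe   [vowel merger]
  toskawe (rule 2 does not apply)
  toskawe → toskave   [unconditioned shift]
  giving Tomiru toskave.
No other proto-form is consistent with every reflex, so the reconstruction is *tuskawe.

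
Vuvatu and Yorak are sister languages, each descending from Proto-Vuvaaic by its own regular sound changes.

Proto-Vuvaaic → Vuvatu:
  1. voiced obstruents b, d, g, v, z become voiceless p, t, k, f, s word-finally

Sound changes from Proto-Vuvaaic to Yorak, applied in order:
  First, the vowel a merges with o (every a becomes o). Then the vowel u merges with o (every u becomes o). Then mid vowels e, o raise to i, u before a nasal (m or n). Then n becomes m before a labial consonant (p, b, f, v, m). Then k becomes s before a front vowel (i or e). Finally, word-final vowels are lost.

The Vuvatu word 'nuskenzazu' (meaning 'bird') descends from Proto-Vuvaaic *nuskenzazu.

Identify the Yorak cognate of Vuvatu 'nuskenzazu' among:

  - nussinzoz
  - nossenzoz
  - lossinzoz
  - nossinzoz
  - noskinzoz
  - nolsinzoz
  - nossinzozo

Yorak: *nuskenzazu > nuskenzozu > noskenzozo > noskinzozo > nossinzozo > nossinzoz  (by vowel merger, vowel merger, pre-nasal raising, palatalisation, apocope)
Only 'nossinzoz' matches the regular Yorak development of *nuskenzazu.

nossinzoz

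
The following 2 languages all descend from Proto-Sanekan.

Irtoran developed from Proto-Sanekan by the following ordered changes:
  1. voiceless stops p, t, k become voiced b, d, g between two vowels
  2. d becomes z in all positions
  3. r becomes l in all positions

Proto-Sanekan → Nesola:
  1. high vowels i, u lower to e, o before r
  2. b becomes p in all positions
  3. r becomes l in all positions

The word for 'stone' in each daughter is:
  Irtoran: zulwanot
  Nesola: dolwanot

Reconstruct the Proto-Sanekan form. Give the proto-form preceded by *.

Position 3: Irtoran has l, Nesola has l. Taking the neighbouring segments as reconstructed: Irtoran l could go back to *l or *r; Nesola l can only go back to *r — the one source consistent with every daughter is *r.
Position 1: Irtoran has z, Nesola has d. Nesola preserves d here (none of its changes turn any other segment into d), so the proto-segment is *d.
Position 2: Irtoran has u, Nesola has o. Irtoran preserves u here (none of its changes turn any other segment into u), so the proto-segment is *u.
Verify the candidate proto-form against each daughter:
Irtoran: *durwanot
  durwanot (rule 1 does not apply)
  durwanot → zurwanot   [unconditioned shift]
  zurwanot → zulwanot   [unconditioned shift]
  giving Irtoran zulwanot.
Nesola: *durwanot
  durwanot → dorwanot   [pre-rhotic lowering]
  dorwanot (rule 2 does not apply)
  dorwanot → dolwanot   [unconditioned shift]
  giving Nesola dolwanot.
No other proto-form is consistent with every reflex, so the reconstruction is *durwanot.

*durwanot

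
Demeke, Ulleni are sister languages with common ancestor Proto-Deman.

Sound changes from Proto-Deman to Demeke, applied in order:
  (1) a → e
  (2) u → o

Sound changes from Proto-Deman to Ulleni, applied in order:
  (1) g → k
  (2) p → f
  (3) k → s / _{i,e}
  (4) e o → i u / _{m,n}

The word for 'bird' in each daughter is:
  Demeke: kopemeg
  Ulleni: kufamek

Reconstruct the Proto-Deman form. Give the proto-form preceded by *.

Position 2: Demeke has o, Ulleni has u. Taking the neighbouring segments as reconstructed: Demeke o could go back to *o or *u; Ulleni u can only go back to *u — the one source consistent with every daughter is *u.
Position 4: Demeke has e, Ulleni has a. Ulleni preserves a here (none of its changes turn any other segment into a), so the proto-segment is *a.
Verify the candidate proto-form against each daughter:
Demeke: start from *kupameg.
  rule 1 (vowel merger): kupameg → kupemeg
  rule 2 (vowel merger): kupemeg → kopemeg
  ⇒ Demeke kopemeg
Ulleni: start from *kupameg.
  rule 1 (unconditioned shift): kupameg → kupamek
  rule 2 (unconditioned shift): kupamek → kufamek
  rule 3: no change — kufamek
  rule 4: no change — kufamek
  ⇒ Ulleni kufamek
*kupameg is the unique common source.

*kupameg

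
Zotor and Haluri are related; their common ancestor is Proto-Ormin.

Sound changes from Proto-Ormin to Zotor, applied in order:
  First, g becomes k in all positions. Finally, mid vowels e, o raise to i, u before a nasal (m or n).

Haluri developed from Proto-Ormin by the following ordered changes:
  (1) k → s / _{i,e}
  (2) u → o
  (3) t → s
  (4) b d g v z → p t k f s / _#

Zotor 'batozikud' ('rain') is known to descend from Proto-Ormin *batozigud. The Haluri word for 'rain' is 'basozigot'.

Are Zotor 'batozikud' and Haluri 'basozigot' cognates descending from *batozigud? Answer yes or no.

yes

Derive the expected Haluri reflex of *batozigud:
Haluri: start from *batozigud.
  rule 1: no change — batozigud
  rule 2 (vowel merger): batozigud → batozigod
  rule 3 (unconditioned shift): batozigod → basozigod
  rule 4 (final devoicing): basozigod → basozigot
  ⇒ Haluri basozigot
Haluri 'basozigot' matches the regular reflex exactly, so the pair is cognate.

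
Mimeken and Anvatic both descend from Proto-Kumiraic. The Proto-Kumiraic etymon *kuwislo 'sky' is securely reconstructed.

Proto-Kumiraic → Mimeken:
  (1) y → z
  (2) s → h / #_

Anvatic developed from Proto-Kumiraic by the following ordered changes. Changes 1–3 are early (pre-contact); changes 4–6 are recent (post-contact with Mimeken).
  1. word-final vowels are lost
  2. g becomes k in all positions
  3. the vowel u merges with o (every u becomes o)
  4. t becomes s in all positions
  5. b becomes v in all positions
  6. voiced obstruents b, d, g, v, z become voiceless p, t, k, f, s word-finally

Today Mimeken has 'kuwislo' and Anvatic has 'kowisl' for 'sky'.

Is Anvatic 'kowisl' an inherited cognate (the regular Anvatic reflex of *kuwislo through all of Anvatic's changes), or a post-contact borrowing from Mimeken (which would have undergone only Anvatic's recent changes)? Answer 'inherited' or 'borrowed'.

inherited

If inherited, *kuwislo would pass through all of Anvatic's changes:
Anvatic: *kuwislo > kuwisl > kowisl  (by apocope, vowel merger)
If borrowed from Mimeken 'kuwislo' after the early changes, it would undergo only the recent ones:
  rule 4 (unconditioned shift): no change (kuwislo)
  rule 5 (unconditioned shift): no change (kuwislo)
  rule 6 (final devoicing): no change (kuwislo)
  ⇒ as a loan: kuwislo
Anvatic 'kowisl' matches the inherited outcome exactly, so it is an inherited cognate, not a loan.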